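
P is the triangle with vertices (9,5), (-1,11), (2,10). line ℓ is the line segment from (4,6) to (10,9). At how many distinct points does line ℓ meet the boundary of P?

2

The segment meets the boundary at (6.118,7.059), (5.818,6.909).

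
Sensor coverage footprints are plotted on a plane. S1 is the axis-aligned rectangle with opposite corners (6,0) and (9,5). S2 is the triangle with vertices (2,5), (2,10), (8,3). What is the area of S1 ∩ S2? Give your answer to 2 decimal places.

The intersection is the polygon with vertices (6,5), (6.286,5), (8,3), (6,3.667).
By the shoelace formula its area is 1.62.

1.62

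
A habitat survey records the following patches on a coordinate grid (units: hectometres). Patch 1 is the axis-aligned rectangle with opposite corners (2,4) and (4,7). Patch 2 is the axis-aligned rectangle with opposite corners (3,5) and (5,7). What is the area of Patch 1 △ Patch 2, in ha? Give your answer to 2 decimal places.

6.00

|Patch 1∩Patch 2|: x∈[3,4], y∈[5,7] → 1·2 = 2.
|Patch 1 △ Patch 2| = |Patch 1| + |Patch 2| − 2·|Patch 1∩Patch 2| = 6 + 4 − 4 = 6.00.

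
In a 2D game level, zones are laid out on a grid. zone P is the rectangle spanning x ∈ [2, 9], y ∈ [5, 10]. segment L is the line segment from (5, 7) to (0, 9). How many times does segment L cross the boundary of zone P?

1

The segment meets the boundary at (2,8.2).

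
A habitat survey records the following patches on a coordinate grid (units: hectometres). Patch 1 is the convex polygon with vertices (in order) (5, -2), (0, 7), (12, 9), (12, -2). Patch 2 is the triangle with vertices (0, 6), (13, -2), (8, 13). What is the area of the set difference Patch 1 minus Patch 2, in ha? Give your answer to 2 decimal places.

|Patch 1| = 97.5, |Patch 1∩Patch 2| = 57.2614.
|Patch 1 ∖ Patch 2| = |Patch 1| − |Patch 1∩Patch 2| = 97.5 − 57.2614 = 40.24.

40.24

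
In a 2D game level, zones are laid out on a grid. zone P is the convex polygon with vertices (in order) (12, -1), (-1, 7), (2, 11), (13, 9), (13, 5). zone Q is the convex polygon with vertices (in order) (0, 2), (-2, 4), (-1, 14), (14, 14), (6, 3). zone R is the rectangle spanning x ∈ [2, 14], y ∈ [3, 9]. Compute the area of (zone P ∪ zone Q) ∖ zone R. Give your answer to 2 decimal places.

107.78

|zone P ∪ zone Q| = 173.4508.
|(zone P ∪ zone Q) ∩ zone R| = 65.6667.
|(zone P ∪ zone Q) ∖ zone R| = 173.4508 − 65.6667 = 107.78.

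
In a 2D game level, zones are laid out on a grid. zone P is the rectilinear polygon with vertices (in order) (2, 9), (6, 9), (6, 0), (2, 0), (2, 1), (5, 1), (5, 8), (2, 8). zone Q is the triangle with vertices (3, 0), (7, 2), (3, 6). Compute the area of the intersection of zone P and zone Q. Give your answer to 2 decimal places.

3.25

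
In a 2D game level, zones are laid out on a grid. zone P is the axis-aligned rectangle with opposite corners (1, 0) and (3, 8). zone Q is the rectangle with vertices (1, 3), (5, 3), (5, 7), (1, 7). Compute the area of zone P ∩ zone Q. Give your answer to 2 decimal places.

|zone P∩zone Q|: x∈[1,3], y∈[3,7] → 2·4 = 8.

8.00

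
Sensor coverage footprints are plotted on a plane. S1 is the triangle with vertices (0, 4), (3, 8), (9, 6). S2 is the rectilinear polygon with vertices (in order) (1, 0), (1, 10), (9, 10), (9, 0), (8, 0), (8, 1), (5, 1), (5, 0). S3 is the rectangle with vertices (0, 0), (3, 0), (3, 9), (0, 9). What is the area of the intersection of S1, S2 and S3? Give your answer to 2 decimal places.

The intersection is the polygon with vertices (1,4.222), (1,5.333), (3,8), (3,4.667).
By the shoelace formula its area is 4.44.

4.44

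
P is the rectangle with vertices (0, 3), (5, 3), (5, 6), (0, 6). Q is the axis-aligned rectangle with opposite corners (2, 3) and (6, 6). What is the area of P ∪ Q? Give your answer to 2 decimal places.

18.00

By inclusion–exclusion:
Individual areas: |P| = 15, |Q| = 12.
|P∩Q|: x∈[2,5], y∈[3,6] → 3·3 = 9.
|P ∪ Q| = 27 − 9 = 18.00.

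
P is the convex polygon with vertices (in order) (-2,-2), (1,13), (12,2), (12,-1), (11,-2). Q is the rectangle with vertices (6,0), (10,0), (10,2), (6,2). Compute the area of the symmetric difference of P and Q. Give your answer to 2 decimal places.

|P| = 126.5, |Q| = 8, |P∩Q| = 8.
|P △ Q| = |P| + |Q| − 2·|P∩Q| = 126.5 + 8 − 16 = 118.50.

118.50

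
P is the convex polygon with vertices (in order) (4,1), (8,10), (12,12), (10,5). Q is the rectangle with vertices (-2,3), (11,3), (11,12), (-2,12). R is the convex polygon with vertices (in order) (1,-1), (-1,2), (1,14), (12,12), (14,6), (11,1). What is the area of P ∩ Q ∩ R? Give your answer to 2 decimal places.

The intersection is the polygon with vertices (11,11.5), (11,8.5), (10,5), (7,3), (4.889,3), (8,10).
By the shoelace formula its area is 27.39.

27.39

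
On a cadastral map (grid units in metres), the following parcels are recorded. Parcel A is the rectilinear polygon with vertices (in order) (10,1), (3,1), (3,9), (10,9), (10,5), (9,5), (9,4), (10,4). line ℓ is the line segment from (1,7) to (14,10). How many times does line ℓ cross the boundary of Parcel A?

2

The segment meets the boundary at (9.667,9), (3,7.462).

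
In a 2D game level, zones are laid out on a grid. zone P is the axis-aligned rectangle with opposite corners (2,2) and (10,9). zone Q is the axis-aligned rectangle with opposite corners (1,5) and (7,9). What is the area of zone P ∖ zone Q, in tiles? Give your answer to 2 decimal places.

|zone P∩zone Q|: x∈[2,7], y∈[5,9] → 5·4 = 20.
|zone P| = 56.
|zone P ∖ zone Q| = |zone P| − |zone P∩zone Q| = 56 − 20 = 36.00.

36.00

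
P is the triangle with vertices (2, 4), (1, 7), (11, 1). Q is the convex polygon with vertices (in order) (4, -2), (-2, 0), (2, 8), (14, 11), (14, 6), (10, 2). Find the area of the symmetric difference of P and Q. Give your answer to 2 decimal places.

|P| = 12, |Q| = 120, |P∩Q| = 11.6153.
|P △ Q| = |P| + |Q| − 2·|P∩Q| = 12 + 120 − 23.2306 = 108.77.

108.77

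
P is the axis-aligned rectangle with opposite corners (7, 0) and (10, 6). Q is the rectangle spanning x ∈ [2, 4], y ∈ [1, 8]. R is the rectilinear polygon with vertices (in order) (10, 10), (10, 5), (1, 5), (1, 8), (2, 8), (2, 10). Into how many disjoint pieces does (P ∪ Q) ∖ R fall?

(P ∪ Q) ∖ R splits into 2 disjoint pieces (area 15, area 8).

2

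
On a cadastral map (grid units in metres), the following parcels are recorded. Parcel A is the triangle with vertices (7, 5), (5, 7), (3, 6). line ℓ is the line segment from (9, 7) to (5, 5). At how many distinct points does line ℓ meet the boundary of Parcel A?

2

The segment meets the boundary at (6.333,5.667), (5.667,5.333).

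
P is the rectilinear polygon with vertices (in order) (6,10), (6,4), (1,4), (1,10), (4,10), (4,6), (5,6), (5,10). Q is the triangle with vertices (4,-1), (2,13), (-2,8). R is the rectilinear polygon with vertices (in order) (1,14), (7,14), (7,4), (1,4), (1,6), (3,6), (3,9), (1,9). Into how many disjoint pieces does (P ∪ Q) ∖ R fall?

1

(P ∪ Q) ∖ R is a single connected region.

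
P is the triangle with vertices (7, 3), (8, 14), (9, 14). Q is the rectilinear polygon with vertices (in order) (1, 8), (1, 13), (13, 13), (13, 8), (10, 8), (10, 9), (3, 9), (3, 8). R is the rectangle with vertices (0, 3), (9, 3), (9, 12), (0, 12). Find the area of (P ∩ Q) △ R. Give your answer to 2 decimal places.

|P ∩ Q| = 2.9091.
|(P ∩ Q) ∩ R| = 2.0455.
|(P ∩ Q) △ R| = 2.9091 + 81 − 4.0909 = 79.82.

79.82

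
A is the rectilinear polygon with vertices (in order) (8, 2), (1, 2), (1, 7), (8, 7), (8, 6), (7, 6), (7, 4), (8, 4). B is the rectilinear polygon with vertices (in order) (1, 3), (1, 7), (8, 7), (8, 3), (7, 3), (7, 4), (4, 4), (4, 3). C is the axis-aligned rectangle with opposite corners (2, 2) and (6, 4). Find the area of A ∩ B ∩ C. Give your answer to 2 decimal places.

2.00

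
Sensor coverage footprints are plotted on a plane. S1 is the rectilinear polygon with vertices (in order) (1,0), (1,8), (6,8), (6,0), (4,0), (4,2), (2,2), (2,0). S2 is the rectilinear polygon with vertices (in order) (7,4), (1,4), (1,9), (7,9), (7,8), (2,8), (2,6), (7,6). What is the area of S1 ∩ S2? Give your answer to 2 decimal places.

12.00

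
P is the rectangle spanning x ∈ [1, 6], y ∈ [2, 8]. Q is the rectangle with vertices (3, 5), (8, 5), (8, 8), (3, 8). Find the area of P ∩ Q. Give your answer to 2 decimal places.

|P∩Q|: x∈[3,6], y∈[5,8] → 3·3 = 9.

9.00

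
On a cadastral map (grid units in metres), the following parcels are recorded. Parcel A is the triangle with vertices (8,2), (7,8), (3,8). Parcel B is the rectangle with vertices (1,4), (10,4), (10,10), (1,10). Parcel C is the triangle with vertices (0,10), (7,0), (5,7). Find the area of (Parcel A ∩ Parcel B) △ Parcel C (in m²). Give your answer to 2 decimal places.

21.18

|Parcel A ∩ Parcel B| = 10.6667.
|(Parcel A ∩ Parcel B) ∩ Parcel C| = 1.9928.
|(Parcel A ∩ Parcel B) △ Parcel C| = 10.6667 + 14.5 − 3.9855 = 21.18.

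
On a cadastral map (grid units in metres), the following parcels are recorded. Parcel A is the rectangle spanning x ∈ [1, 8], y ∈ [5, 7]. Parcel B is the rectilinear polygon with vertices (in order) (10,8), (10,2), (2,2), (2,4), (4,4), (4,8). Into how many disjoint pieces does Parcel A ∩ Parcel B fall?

1

Parcel A ∩ Parcel B is a single connected region.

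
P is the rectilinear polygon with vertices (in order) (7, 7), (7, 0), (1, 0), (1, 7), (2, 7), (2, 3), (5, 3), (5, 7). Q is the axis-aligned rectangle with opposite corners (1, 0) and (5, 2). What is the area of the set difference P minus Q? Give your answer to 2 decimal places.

22.00

|P| = 30, |P∩Q| = 8.
|P ∖ Q| = |P| − |P∩Q| = 30 − 8 = 22.00.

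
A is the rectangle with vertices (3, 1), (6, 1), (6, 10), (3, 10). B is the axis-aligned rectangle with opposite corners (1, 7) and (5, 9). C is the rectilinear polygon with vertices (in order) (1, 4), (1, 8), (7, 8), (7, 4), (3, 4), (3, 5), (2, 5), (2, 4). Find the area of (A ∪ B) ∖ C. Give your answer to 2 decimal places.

17.00

|A ∪ B| = 31.
|(A ∪ B) ∩ C| = 14.
|(A ∪ B) ∖ C| = 31 − 14 = 17.00.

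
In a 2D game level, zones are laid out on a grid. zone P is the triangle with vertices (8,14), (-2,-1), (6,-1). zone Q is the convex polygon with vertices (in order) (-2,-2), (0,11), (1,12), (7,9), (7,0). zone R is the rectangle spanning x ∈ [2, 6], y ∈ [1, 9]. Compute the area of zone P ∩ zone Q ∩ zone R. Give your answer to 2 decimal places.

The intersection is the polygon with vertices (4.667,9), (6,9), (6,1), (2,1), (2,5).
By the shoelace formula its area is 26.67.

26.67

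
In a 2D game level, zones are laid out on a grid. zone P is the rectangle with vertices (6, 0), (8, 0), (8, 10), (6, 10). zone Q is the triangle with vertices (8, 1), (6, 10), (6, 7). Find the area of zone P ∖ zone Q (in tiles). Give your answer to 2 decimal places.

17.00

|zone P| = 20, |zone P∩zone Q| = 3.
|zone P ∖ zone Q| = |zone P| − |zone P∩zone Q| = 20 − 3 = 17.00.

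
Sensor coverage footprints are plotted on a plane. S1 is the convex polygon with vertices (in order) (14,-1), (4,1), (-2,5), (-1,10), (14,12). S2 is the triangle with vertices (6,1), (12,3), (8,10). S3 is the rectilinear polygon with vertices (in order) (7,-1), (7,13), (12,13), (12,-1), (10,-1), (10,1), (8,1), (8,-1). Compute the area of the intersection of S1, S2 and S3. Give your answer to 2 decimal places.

22.92

The intersection is the polygon with vertices (12,3), (7,1.333), (7,5.5), (8,10).
By the shoelace formula its area is 22.92.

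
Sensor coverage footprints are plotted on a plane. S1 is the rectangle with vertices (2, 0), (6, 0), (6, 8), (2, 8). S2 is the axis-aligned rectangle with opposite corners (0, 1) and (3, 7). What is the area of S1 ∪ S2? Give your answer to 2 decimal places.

44.00

By inclusion–exclusion:
Individual areas: |S1| = 32, |S2| = 18.
|S1∩S2|: x∈[2,3], y∈[1,7] → 1·6 = 6.
|S1 ∪ S2| = 50 − 6 = 44.00.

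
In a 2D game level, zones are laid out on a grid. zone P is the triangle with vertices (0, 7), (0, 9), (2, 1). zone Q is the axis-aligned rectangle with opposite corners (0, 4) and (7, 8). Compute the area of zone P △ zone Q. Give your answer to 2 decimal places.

|zone P| = 2, |zone Q| = 28, |zone P∩zone Q| = 1.5.
|zone P △ zone Q| = |zone P| + |zone Q| − 2·|zone P∩zone Q| = 2 + 28 − 3 = 27.00.

27.00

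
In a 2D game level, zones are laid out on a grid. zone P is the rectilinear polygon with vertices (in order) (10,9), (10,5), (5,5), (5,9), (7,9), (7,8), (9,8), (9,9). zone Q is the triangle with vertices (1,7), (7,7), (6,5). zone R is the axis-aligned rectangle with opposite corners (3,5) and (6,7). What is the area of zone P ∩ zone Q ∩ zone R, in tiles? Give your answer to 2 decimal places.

The intersection is the polygon with vertices (6,7), (6,5), (5,5.4), (5,7).
By the shoelace formula its area is 1.80.

1.80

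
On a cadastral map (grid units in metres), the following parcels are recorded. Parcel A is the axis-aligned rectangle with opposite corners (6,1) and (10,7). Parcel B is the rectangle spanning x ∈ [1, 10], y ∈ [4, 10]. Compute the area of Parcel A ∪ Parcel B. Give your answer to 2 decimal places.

66.00

By inclusion–exclusion:
Individual areas: |Parcel A| = 24, |Parcel B| = 54.
|Parcel A∩Parcel B|: x∈[6,10], y∈[4,7] → 4·3 = 12.
|Parcel A ∪ Parcel B| = 78 − 12 = 66.00.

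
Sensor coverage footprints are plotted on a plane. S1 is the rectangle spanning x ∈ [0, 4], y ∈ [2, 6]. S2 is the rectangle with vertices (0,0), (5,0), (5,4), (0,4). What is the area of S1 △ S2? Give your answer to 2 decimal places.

20.00

|S1∩S2|: x∈[0,4], y∈[2,4] → 4·2 = 8.
|S1 △ S2| = |S1| + |S2| − 2·|S1∩S2| = 16 + 20 − 16 = 20.00.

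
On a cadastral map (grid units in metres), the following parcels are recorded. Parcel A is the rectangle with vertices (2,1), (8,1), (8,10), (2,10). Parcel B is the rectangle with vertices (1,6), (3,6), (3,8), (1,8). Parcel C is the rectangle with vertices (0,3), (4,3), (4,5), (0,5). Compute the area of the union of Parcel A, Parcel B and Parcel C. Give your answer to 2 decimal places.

By inclusion–exclusion:
Individual areas: |Parcel A| = 54, |Parcel B| = 4, |Parcel C| = 8.
|Parcel A∩Parcel B|: x∈[2,3], y∈[6,8] → 1·2 = 2.
|Parcel A∩Parcel C|: x∈[2,4], y∈[3,5] → 2·2 = 4.
|Parcel B∩Parcel C| = 0 (no overlap).
|Parcel A∩Parcel B∩Parcel C| = 0.
|Parcel A ∪ Parcel B ∪ Parcel C| = 66 − 6 + 0 = 60.00.

60.00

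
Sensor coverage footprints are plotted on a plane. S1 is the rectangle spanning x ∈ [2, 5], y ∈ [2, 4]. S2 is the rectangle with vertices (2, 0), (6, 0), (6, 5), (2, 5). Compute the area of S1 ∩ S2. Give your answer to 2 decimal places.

|S1∩S2|: x∈[2,5], y∈[2,4] → 3·2 = 6.

6.00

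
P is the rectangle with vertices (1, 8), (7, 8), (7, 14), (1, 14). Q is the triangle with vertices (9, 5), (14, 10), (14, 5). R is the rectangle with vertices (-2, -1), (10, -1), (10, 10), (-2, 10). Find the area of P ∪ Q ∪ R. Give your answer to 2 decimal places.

168.00

By inclusion–exclusion:
Individual areas: |P| = 36, |Q| = 12.5, |R| = 132.
|P∩Q| = 0.
|P∩R|: x∈[1,7], y∈[8,10] → 6·2 = 12.
|Q∩R| = 0.5.
|P∩Q∩R| = 0.
|P ∪ Q ∪ R| = 180.5 − 12.5 + 0 = 168.00.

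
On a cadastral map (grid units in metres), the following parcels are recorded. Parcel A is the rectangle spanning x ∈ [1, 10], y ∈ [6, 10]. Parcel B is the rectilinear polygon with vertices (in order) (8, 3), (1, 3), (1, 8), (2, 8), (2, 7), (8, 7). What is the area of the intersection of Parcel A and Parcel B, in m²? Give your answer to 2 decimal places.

8.00

The intersection is the polygon with vertices (1,8), (2,8), (2,7), (8,7), (8,6), (1,6).
By the shoelace formula its area is 8.00.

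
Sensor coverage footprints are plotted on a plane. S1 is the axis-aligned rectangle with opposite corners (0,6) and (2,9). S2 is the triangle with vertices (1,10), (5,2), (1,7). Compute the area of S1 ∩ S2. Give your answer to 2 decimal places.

2.35

The intersection is the polygon with vertices (2,6), (1.8,6), (1,7), (1,9), (1.5,9), (2,8).
By the shoelace formula its area is 2.35.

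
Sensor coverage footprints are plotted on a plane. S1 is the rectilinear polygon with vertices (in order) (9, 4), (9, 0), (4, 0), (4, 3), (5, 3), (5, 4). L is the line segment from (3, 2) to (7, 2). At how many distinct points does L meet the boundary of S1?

1

The segment meets the boundary at (4,2).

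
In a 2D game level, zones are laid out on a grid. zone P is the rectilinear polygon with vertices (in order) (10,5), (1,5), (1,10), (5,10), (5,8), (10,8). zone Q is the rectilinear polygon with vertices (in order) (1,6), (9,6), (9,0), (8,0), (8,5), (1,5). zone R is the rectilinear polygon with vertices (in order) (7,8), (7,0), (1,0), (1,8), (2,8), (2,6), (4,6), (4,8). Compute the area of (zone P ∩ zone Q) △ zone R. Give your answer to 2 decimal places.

40.00

|zone P ∩ zone Q| = 8.
|(zone P ∩ zone Q) ∩ zone R| = 6.
|(zone P ∩ zone Q) △ zone R| = 8 + 44 − 12 = 40.00.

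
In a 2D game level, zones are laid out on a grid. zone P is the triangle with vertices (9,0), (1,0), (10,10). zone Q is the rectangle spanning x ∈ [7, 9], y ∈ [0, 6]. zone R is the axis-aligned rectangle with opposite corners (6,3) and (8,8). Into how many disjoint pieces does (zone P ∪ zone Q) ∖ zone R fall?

(zone P ∪ zone Q) ∖ zone R is a single connected region.

1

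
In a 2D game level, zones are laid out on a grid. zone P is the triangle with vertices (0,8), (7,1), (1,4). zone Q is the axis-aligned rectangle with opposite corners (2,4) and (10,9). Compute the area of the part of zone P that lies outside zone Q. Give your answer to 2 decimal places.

8.50

|zone P| = 10.5, |zone P∩zone Q| = 2.
|zone P ∖ zone Q| = |zone P| − |zone P∩zone Q| = 10.5 − 2 = 8.50.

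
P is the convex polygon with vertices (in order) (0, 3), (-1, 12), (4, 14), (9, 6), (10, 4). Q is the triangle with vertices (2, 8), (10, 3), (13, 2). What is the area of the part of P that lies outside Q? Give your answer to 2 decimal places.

75.54

|P| = 77.5, |P∩Q| = 1.9582.
|P ∖ Q| = |P| − |P∩Q| = 77.5 − 1.9582 = 75.54.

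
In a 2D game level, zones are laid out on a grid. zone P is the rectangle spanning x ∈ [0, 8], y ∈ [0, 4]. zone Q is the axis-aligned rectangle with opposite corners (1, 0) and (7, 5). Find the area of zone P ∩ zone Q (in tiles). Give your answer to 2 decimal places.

24.00

|zone P∩zone Q|: x∈[1,7], y∈[0,4] → 6·4 = 24.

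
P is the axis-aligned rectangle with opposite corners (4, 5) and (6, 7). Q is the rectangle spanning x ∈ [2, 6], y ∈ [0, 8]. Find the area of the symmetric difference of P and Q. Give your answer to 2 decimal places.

28.00

|P∩Q|: x∈[4,6], y∈[5,7] → 2·2 = 4.
|P △ Q| = |P| + |Q| − 2·|P∩Q| = 4 + 32 − 8 = 28.00.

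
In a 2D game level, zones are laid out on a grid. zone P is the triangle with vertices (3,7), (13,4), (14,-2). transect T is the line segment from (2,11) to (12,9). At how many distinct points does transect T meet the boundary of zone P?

The segment lies entirely outside zone P and never meets its boundary.

0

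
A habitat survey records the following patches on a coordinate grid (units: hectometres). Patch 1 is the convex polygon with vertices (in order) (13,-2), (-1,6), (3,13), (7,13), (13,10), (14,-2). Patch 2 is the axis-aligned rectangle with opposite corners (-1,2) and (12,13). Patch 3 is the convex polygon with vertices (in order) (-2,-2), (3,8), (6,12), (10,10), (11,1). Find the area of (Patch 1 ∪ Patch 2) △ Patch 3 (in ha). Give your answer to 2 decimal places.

117.26

|Patch 1 ∪ Patch 2| = 171.25.
|(Patch 1 ∪ Patch 2) ∩ Patch 3| = 77.4932.
|(Patch 1 ∪ Patch 2) △ Patch 3| = 171.25 + 101 − 154.9863 = 117.26.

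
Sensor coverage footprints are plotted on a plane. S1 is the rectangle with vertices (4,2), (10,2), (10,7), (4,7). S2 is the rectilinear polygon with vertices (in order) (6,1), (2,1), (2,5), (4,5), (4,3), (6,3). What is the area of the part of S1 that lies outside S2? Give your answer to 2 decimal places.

|S1| = 30, |S1∩S2| = 2.
|S1 ∖ S2| = |S1| − |S1∩S2| = 30 − 2 = 28.00.

28.00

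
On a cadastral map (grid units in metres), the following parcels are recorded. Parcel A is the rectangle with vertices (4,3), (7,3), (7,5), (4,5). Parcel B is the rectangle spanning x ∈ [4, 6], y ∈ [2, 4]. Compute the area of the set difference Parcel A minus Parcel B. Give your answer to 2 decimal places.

4.00

|Parcel A∩Parcel B|: x∈[4,6], y∈[3,4] → 2·1 = 2.
|Parcel A| = 6.
|Parcel A ∖ Parcel B| = |Parcel A| − |Parcel A∩Parcel B| = 6 − 2 = 4.00.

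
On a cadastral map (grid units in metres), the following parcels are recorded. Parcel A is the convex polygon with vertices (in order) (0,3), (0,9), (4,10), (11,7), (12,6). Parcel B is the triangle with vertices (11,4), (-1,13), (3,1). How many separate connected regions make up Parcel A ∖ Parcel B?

Parcel A ∖ Parcel B splits into 2 disjoint pieces (area 7.3846, area 12.5).

2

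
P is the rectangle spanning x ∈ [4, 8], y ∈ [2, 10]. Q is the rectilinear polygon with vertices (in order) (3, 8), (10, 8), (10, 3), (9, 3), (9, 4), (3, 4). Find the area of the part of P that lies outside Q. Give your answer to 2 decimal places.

16.00

|P| = 32, |P∩Q| = 16.
|P ∖ Q| = |P| − |P∩Q| = 32 − 16 = 16.00.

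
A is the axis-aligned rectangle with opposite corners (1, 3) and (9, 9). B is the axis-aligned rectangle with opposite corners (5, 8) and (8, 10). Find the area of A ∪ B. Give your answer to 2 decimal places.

51.00

By inclusion–exclusion:
Individual areas: |A| = 48, |B| = 6.
|A∩B|: x∈[5,8], y∈[8,9] → 3·1 = 3.
|A ∪ B| = 54 − 3 = 51.00.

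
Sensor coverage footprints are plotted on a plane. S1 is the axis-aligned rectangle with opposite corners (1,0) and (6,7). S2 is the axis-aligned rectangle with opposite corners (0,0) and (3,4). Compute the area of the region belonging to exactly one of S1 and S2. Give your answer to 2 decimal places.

|S1∩S2|: x∈[1,3], y∈[0,4] → 2·4 = 8.
|S1 △ S2| = |S1| + |S2| − 2·|S1∩S2| = 35 + 12 − 16 = 31.00.

31.00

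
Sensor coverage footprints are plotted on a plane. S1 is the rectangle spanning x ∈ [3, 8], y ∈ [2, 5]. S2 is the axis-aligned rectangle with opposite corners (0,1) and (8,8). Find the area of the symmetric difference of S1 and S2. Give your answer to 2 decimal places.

|S1∩S2|: x∈[3,8], y∈[2,5] → 5·3 = 15.
|S1 △ S2| = |S1| + |S2| − 2·|S1∩S2| = 15 + 56 − 30 = 41.00.

41.00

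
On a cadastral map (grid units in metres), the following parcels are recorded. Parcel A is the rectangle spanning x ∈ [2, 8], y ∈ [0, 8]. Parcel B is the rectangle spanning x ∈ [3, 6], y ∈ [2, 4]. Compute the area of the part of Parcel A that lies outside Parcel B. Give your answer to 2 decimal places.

|Parcel A∩Parcel B|: x∈[3,6], y∈[2,4] → 3·2 = 6.
|Parcel A| = 48.
|Parcel A ∖ Parcel B| = |Parcel A| − |Parcel A∩Parcel B| = 48 − 6 = 42.00.

42.00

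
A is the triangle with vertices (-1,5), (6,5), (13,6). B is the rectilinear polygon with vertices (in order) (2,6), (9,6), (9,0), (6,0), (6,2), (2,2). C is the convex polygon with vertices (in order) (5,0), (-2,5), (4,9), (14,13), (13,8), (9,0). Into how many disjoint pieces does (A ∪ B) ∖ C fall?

(A ∪ B) ∖ C splits into 2 disjoint pieces (area 0.0399, area 0.0143).

2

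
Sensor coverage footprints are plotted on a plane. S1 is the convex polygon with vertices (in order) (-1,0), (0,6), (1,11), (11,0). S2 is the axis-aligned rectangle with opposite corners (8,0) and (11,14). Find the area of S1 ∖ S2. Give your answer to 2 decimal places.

|S1| = 66.5, |S1∩S2| = 4.95.
|S1 ∖ S2| = |S1| − |S1∩S2| = 66.5 − 4.95 = 61.55.

61.55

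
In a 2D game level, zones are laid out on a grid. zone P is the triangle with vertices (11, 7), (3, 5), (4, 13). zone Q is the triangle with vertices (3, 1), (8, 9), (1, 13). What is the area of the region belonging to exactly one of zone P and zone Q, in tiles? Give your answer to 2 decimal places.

|zone P| = 31, |zone Q| = 38, |zone P∩zone Q| = 18.4741.
|zone P △ zone Q| = |zone P| + |zone Q| − 2·|zone P∩zone Q| = 31 + 38 − 36.9481 = 32.05.

32.05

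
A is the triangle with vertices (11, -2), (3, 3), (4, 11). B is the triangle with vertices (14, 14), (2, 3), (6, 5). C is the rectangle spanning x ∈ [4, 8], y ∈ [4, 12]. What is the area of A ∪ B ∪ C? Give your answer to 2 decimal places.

57.31

By inclusion–exclusion:
Individual areas: |A| = 34.5, |B| = 10, |C| = 32.
|A∩B| = 3.8892.
|A∩C| = 13.1923.
|B∩C| = 5.4167.
|A∩B∩C| = 3.3069.
|A ∪ B ∪ C| = 76.5 − 22.4982 + 3.3069 = 57.31.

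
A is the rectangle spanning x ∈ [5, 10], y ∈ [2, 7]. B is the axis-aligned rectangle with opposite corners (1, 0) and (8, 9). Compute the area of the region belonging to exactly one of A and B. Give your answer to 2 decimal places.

58.00

|A∩B|: x∈[5,8], y∈[2,7] → 3·5 = 15.
|A △ B| = |A| + |B| − 2·|A∩B| = 25 + 63 − 30 = 58.00.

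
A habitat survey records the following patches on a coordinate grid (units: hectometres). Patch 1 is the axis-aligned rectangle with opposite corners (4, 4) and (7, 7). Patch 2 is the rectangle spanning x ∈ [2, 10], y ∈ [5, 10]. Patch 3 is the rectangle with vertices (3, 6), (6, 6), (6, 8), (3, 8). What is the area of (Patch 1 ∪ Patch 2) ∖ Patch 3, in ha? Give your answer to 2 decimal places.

|Patch 1 ∪ Patch 2| = 43.
|(Patch 1 ∪ Patch 2) ∩ Patch 3| = 6.
|(Patch 1 ∪ Patch 2) ∖ Patch 3| = 43 − 6 = 37.00.

37.00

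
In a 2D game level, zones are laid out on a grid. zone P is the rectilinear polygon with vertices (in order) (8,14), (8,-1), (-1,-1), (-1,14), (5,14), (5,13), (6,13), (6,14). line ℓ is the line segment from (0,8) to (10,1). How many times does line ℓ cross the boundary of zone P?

The segment meets the boundary at (8,2.4).

1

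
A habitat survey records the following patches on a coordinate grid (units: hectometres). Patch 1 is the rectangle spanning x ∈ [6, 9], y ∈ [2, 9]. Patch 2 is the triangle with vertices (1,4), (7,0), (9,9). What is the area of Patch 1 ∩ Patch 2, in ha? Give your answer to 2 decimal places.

12.74

The intersection is the polygon with vertices (6,2), (6,7.125), (9,9), (7.444,2).
By the shoelace formula its area is 12.74.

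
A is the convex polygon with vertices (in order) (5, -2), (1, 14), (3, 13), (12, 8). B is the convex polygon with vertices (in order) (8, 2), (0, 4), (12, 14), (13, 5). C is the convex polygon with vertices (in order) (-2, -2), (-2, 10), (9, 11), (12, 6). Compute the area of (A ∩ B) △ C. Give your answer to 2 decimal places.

|A ∩ B| = 44.5868.
|(A ∩ B) ∩ C| = 40.478.
|(A ∩ B) △ C| = 44.5868 + 113 − 80.9559 = 76.63.

76.63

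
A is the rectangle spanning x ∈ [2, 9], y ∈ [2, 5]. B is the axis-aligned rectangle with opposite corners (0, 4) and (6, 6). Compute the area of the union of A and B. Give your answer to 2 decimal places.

29.00

By inclusion–exclusion:
Individual areas: |A| = 21, |B| = 12.
|A∩B|: x∈[2,6], y∈[4,5] → 4·1 = 4.
|A ∪ B| = 33 − 4 = 29.00.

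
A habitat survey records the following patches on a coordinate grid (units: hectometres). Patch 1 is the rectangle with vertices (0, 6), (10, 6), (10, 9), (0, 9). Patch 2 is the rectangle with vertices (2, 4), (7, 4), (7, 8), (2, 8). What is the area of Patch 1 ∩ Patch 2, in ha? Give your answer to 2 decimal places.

10.00

|Patch 1∩Patch 2|: x∈[2,7], y∈[6,8] → 5·2 = 10.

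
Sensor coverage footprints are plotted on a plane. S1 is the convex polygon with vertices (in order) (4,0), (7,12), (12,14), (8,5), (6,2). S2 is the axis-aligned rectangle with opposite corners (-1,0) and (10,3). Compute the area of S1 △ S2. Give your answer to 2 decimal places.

|S1| = 36, |S2| = 33, |S1∩S2| = 3.2083.
|S1 △ S2| = |S1| + |S2| − 2·|S1∩S2| = 36 + 33 − 6.4167 = 62.58.

62.58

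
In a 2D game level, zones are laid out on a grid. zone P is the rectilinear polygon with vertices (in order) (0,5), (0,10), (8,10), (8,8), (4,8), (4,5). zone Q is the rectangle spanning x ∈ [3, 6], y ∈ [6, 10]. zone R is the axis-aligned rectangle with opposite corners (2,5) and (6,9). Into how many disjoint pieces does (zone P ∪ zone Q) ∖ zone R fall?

(zone P ∪ zone Q) ∖ zone R is a single connected region.

1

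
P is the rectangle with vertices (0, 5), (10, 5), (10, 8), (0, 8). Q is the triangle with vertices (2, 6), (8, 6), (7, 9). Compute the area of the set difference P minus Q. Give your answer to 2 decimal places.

22.00

|P| = 30, |P∩Q| = 8.
|P ∖ Q| = |P| − |P∩Q| = 30 − 8 = 22.00.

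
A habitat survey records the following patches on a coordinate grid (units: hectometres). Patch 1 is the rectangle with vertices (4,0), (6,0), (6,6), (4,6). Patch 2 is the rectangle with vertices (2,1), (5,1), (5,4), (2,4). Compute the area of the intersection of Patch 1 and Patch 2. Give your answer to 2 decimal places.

3.00

|Patch 1∩Patch 2|: x∈[4,5], y∈[1,4] → 1·3 = 3.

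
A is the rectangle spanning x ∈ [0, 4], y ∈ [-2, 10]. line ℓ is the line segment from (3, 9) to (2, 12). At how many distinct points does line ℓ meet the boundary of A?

The segment meets the boundary at (2.667,10).

1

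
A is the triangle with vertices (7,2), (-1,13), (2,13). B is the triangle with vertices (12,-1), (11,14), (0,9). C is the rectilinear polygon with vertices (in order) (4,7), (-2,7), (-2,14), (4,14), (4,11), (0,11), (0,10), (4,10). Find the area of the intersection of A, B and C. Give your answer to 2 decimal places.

4.56

The intersection is the polygon with vertices (2.2,10), (3.364,10), (4,8.6), (4,7), (3.364,7), (1.435,9.652).
By the shoelace formula its area is 4.56.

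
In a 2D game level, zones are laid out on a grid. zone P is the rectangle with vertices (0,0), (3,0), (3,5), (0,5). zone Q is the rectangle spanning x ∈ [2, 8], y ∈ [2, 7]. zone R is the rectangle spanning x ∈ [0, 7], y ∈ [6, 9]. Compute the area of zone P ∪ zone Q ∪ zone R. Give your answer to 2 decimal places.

By inclusion–exclusion:
Individual areas: |zone P| = 15, |zone Q| = 30, |zone R| = 21.
|zone P∩zone Q|: x∈[2,3], y∈[2,5] → 1·3 = 3.
|zone P∩zone R| = 0 (no overlap).
|zone Q∩zone R|: x∈[2,7], y∈[6,7] → 5·1 = 5.
|zone P∩zone Q∩zone R| = 0.
|zone P ∪ zone Q ∪ zone R| = 66 − 8 + 0 = 58.00.

58.00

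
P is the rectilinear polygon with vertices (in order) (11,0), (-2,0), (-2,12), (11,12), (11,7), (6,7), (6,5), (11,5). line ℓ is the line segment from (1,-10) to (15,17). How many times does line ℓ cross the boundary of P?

The segment meets the boundary at (11,9.286), (9.815,7), (8.778,5), (6.185,0).

4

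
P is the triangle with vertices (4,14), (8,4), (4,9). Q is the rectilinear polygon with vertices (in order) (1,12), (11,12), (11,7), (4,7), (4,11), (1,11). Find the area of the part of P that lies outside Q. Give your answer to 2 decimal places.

|P| = 10, |P∩Q| = 7.4.
|P ∖ Q| = |P| − |P∩Q| = 10 − 7.4 = 2.60.

2.60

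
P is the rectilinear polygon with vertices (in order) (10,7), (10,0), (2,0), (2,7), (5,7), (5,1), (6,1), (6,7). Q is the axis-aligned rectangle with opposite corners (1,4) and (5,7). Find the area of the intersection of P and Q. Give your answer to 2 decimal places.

9.00

The intersection is the polygon with vertices (2,7), (5,7), (5,4), (2,4).
By the shoelace formula its area is 9.00.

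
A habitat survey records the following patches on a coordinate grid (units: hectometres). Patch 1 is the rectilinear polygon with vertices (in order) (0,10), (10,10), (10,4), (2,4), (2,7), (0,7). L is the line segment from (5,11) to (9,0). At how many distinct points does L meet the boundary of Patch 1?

2

The segment meets the boundary at (7.545,4), (5.364,10).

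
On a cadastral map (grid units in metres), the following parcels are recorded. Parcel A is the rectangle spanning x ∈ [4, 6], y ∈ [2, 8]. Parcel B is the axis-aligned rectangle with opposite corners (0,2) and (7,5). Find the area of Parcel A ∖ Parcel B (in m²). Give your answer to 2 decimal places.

6.00

|Parcel A∩Parcel B|: x∈[4,6], y∈[2,5] → 2·3 = 6.
|Parcel A| = 12.
|Parcel A ∖ Parcel B| = |Parcel A| − |Parcel A∩Parcel B| = 12 − 6 = 6.00.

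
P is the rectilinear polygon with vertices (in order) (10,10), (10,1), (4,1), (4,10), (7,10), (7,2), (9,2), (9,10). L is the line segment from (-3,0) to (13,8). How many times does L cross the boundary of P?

4

The segment meets the boundary at (9,6), (7,5), (4,3.5), (10,6.5).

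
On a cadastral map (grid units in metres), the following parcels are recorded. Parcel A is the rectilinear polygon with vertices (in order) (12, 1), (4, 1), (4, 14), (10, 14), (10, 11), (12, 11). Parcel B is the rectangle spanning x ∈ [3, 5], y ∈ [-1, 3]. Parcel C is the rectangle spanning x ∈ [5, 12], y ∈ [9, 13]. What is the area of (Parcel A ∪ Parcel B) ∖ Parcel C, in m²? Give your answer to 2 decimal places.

80.00

|Parcel A ∪ Parcel B| = 104.
|(Parcel A ∪ Parcel B) ∩ Parcel C| = 24.
|(Parcel A ∪ Parcel B) ∖ Parcel C| = 104 − 24 = 80.00.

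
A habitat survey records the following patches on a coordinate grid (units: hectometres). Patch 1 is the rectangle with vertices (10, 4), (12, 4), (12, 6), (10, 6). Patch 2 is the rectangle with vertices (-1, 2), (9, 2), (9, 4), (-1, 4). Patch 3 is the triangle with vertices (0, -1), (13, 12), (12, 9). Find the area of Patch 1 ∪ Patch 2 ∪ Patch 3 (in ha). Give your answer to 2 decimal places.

35.40

By inclusion–exclusion:
Individual areas: |Patch 1| = 4, |Patch 2| = 20, |Patch 3| = 13.
|Patch 1∩Patch 2| = 0 (no overlap).
|Patch 1∩Patch 3| = 0.
|Patch 2∩Patch 3| = 1.6.
|Patch 1∩Patch 2∩Patch 3| = 0.
|Patch 1 ∪ Patch 2 ∪ Patch 3| = 37 − 1.6 + 0 = 35.40.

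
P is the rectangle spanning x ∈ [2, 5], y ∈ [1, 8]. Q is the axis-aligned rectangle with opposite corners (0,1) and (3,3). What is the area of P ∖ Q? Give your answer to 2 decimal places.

|P∩Q|: x∈[2,3], y∈[1,3] → 1·2 = 2.
|P| = 21.
|P ∖ Q| = |P| − |P∩Q| = 21 − 2 = 19.00.

19.00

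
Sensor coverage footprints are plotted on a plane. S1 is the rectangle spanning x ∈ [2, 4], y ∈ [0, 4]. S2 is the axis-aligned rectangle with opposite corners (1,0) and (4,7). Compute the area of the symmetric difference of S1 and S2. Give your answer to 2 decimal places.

13.00

|S1∩S2|: x∈[2,4], y∈[0,4] → 2·4 = 8.
|S1 △ S2| = |S1| + |S2| − 2·|S1∩S2| = 8 + 21 − 16 = 13.00.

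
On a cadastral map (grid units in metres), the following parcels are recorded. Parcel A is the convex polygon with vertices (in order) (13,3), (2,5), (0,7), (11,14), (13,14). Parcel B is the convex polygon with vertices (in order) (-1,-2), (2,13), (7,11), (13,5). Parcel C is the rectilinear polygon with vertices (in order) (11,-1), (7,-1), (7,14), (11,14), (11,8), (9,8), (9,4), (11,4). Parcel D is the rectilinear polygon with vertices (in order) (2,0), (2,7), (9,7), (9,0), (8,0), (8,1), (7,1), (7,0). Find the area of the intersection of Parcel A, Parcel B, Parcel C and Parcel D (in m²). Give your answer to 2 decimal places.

The intersection is the polygon with vertices (9,4), (9,3.727), (7,4.091), (7,7), (9,7).
By the shoelace formula its area is 6.18.

6.18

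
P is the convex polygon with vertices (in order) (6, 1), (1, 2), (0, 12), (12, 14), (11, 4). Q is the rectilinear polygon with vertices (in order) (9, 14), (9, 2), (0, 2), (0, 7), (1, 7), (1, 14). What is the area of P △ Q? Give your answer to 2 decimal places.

|P| = 120, |Q| = 101, |P∩Q| = 87.3833.
|P △ Q| = |P| + |Q| − 2·|P∩Q| = 120 + 101 − 174.7667 = 46.23.

46.23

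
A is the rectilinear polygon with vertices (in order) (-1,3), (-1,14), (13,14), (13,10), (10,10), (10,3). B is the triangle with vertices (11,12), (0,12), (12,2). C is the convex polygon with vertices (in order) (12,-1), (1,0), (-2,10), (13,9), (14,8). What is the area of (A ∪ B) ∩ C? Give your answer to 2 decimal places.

80.30

The region (A ∪ B) ∩ C is the polygon with vertices (12,2), (10,3.667), (10,3), (0.1,3), (-1,6.667), (-1,9.933), (11.289,9.114).
By the shoelace formula its area is 80.30.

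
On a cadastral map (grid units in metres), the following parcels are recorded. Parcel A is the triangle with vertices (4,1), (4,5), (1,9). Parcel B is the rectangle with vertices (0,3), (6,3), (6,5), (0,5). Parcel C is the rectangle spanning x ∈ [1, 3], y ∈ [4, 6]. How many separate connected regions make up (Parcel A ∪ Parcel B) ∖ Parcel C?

(Parcel A ∪ Parcel B) ∖ Parcel C is a single connected region.

1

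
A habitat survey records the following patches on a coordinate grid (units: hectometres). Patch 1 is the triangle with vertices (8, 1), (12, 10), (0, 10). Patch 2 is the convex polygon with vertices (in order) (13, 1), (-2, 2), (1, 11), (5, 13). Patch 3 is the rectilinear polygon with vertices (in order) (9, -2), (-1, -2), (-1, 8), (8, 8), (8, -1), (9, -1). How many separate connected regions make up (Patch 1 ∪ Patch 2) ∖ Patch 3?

2

(Patch 1 ∪ Patch 2) ∖ Patch 3 splits into 2 disjoint pieces (area 1.5333, area 55.1225).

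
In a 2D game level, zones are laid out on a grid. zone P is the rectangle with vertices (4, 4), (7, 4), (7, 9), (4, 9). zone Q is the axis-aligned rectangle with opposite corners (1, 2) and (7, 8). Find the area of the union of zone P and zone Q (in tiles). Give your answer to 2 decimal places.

39.00

By inclusion–exclusion:
Individual areas: |zone P| = 15, |zone Q| = 36.
|zone P∩zone Q|: x∈[4,7], y∈[4,8] → 3·4 = 12.
|zone P ∪ zone Q| = 51 − 12 = 39.00.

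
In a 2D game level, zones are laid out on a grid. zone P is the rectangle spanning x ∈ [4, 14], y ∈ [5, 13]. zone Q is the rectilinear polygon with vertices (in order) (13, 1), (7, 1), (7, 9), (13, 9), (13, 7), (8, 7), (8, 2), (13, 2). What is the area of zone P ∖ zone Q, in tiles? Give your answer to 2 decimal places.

|zone P| = 80, |zone P∩zone Q| = 14.
|zone P ∖ zone Q| = |zone P| − |zone P∩zone Q| = 80 − 14 = 66.00.

66.00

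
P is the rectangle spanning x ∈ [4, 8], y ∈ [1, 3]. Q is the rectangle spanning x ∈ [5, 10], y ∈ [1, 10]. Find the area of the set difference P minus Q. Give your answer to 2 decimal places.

|P∩Q|: x∈[5,8], y∈[1,3] → 3·2 = 6.
|P| = 8.
|P ∖ Q| = |P| − |P∩Q| = 8 − 6 = 2.00.

2.00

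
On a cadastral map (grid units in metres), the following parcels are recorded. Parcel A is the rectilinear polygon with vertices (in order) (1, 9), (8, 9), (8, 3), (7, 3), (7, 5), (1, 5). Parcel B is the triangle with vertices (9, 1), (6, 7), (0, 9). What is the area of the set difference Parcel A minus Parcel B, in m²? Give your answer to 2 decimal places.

19.28

|Parcel A| = 30, |Parcel A∩Parcel B| = 10.7222.
|Parcel A ∖ Parcel B| = |Parcel A| − |Parcel A∩Parcel B| = 30 − 10.7222 = 19.28.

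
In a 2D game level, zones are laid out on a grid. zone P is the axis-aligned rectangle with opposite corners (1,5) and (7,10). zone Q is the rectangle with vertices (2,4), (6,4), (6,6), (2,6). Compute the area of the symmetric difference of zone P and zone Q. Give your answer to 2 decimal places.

30.00

|zone P∩zone Q|: x∈[2,6], y∈[5,6] → 4·1 = 4.
|zone P △ zone Q| = |zone P| + |zone Q| − 2·|zone P∩zone Q| = 30 + 8 − 8 = 30.00.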